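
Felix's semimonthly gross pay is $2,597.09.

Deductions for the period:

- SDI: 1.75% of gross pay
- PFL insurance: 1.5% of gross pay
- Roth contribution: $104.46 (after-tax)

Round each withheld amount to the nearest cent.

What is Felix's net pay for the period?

$2,408.22

PFL insurance: $2,597.09 × 0.015 = $38.96
SDI: $2,597.09 × 0.0175 = $45.45
Roth contribution: $104.46
Total deductions = $38.96 + $45.45 + $104.46 = $188.87
Net pay = $2,597.09 − $188.87 = $2,408.22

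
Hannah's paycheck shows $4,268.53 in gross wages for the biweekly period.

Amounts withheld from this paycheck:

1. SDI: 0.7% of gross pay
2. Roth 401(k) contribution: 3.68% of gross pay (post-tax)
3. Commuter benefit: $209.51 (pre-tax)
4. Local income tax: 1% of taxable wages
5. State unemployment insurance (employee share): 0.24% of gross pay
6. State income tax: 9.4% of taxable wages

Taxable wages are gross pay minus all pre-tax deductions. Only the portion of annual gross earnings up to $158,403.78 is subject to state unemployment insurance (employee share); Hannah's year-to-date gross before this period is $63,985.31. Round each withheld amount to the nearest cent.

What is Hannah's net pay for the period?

$3,439.68

Commuter benefit: $209.51
Taxable wages = $4,268.53 − $209.51 = $4,059.02
State income tax: $4,059.02 × 0.094 = $381.55
Local income tax: $4,059.02 × 0.01 = $40.59
State unemployment insurance (employee share): cap not yet reached, full $4,268.53 is subject → $4,268.53 × 0.0024 = $10.24
SDI: $4,268.53 × 0.007 = $29.88
Roth 401(k) contribution: $4,268.53 × 0.0368 = $157.08
Total deductions = $209.51 + $381.55 + $40.59 + $10.24 + $29.88 + $157.08 = $828.85
Net pay = $4,268.53 − $828.85 = $3,439.68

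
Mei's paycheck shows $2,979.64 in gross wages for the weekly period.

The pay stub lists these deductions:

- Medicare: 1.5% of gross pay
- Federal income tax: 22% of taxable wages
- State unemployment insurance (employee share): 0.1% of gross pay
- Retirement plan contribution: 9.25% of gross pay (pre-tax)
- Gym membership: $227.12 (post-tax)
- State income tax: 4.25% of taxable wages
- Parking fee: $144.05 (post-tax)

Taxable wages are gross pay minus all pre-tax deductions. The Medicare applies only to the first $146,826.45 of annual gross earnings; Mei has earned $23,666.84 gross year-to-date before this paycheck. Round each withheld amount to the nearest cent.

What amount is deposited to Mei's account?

$1,575.38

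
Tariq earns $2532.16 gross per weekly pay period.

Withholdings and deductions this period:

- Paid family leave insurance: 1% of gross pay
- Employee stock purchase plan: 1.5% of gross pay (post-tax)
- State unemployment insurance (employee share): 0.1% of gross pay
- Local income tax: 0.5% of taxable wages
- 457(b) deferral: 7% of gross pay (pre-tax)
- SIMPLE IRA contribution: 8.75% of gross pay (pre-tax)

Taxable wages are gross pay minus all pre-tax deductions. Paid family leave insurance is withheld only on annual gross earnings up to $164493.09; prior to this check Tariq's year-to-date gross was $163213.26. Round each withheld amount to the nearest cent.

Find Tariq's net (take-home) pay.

$2069.37

457(b) deferral: $2532.16 × 0.07 = $177.25
SIMPLE IRA contribution: $2532.16 × 0.0875 = $221.56
Pre-tax total = $177.25 + $221.56 = $398.81
Taxable wages = $2532.16 − $398.81 = $2133.35
Local income tax: $2133.35 × 0.005 = $10.67
State unemployment insurance (employee share): $2532.16 × 0.001 = $2.53
Paid family leave insurance: only $164493.09 − $163213.26 = $1279.83 of this check is subject → $1279.83 × 0.01 = $12.80
Employee stock purchase plan: $2532.16 × 0.015 = $37.98
Total deductions = $177.25 + $221.56 + $10.67 + $2.53 + $12.80 + $37.98 = $462.79
Net pay = $2532.16 − $462.79 = $2069.37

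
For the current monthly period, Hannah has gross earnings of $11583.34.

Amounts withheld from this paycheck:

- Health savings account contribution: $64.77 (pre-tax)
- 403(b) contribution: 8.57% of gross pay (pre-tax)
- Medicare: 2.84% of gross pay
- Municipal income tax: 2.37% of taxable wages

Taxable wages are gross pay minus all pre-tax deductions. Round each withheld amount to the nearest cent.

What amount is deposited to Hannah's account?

$9947.45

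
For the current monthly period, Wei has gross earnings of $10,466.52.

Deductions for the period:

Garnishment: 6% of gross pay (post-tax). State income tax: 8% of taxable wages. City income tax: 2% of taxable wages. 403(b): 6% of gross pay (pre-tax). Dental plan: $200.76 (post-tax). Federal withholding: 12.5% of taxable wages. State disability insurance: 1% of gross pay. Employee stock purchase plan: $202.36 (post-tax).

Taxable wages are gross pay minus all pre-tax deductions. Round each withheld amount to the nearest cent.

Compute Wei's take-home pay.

$6,489.08

403(b): $10,466.52 × 0.06 = $627.99
Taxable wages = $10,466.52 − $627.99 = $9,838.53
City income tax: $9,838.53 × 0.02 = $196.77
Federal withholding: $9,838.53 × 0.125 = $1,229.82
State income tax: $9,838.53 × 0.08 = $787.08
State disability insurance: $10,466.52 × 0.01 = $104.67
Employee stock purchase plan: $202.36
Dental plan: $200.76
Garnishment: $10,466.52 × 0.06 = $627.99
Total deductions = $627.99 + $196.77 + $1,229.82 + $787.08 + $104.67 + $202.36 + $200.76 + $627.99 = $3,977.44
Net pay = $10,466.52 − $3,977.44 = $6,489.08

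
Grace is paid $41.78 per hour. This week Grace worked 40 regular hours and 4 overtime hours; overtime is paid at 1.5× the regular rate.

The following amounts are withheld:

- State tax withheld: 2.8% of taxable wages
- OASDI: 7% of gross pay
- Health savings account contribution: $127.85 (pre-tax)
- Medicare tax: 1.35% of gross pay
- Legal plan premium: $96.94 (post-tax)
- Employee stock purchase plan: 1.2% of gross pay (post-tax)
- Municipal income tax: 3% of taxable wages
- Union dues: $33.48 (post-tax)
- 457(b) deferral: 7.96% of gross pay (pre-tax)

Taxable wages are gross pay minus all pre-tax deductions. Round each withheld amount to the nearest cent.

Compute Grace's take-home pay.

$1,231.91

Regular pay: 40 × $41.78 = $1,671.20
Overtime pay: 4 × $41.78 × 1.5 = $250.68
Gross pay = $1,671.20 + $250.68 = $1,921.88
Health savings account contribution: $127.85
457(b) deferral: $1,921.88 × 0.0796 = $152.98
Pre-tax total = $127.85 + $152.98 = $280.83
Taxable wages = $1,921.88 − $280.83 = $1,641.05
State tax withheld: $1,641.05 × 0.028 = $45.95
Municipal income tax: $1,641.05 × 0.03 = $49.23
OASDI: $1,921.88 × 0.07 = $134.53
Medicare tax: $1,921.88 × 0.0135 = $25.95
Union dues: $33.48
Legal plan premium: $96.94
Employee stock purchase plan: $1,921.88 × 0.012 = $23.06
Total deductions = $127.85 + $152.98 + $45.95 + $49.23 + $134.53 + $25.95 + $33.48 + $96.94 + $23.06 = $689.97
Net pay = $1,921.88 − $689.97 = $1,231.91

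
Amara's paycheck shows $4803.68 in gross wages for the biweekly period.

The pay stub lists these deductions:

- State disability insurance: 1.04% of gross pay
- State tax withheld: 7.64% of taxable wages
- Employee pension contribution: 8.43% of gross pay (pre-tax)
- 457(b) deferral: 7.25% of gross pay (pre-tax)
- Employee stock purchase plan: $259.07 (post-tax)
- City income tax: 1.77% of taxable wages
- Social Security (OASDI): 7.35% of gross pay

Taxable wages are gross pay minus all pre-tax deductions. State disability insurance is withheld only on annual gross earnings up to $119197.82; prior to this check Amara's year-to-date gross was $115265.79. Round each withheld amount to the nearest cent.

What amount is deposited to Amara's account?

Employee pension contribution: $4803.68 × 0.0843 = $404.95
457(b) deferral: $4803.68 × 0.0725 = $348.27
Pre-tax total = $404.95 + $348.27 = $753.22
Taxable wages = $4803.68 − $753.22 = $4050.46
State tax withheld: $4050.46 × 0.0764 = $309.46
City income tax: $4050.46 × 0.0177 = $71.69
State disability insurance: only $119197.82 − $115265.79 = $3932.03 of this check is subject → $3932.03 × 0.0104 = $40.89
Social Security (OASDI): $4803.68 × 0.0735 = $353.07
Employee stock purchase plan: $259.07
Total deductions = $404.95 + $348.27 + $309.46 + $71.69 + $40.89 + $353.07 + $259.07 = $1787.40
Net pay = $4803.68 − $1787.40 = $3016.28

$3016.28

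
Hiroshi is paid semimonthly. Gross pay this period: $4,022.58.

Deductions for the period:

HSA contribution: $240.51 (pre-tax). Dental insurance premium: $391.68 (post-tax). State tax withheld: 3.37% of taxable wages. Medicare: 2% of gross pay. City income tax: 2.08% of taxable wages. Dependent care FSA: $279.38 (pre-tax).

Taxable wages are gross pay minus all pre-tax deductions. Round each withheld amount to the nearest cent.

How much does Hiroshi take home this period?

HSA contribution: $240.51
Dependent care FSA: $279.38
Pre-tax total = $240.51 + $279.38 = $519.89
Taxable wages = $4,022.58 − $519.89 = $3,502.69
City income tax: $3,502.69 × 0.0208 = $72.86
State tax withheld: $3,502.69 × 0.0337 = $118.04
Medicare: $4,022.58 × 0.02 = $80.45
Dental insurance premium: $391.68
Total deductions = $240.51 + $279.38 + $72.86 + $118.04 + $80.45 + $391.68 = $1,182.92
Net pay = $4,022.58 − $1,182.92 = $2,839.66

$2,839.66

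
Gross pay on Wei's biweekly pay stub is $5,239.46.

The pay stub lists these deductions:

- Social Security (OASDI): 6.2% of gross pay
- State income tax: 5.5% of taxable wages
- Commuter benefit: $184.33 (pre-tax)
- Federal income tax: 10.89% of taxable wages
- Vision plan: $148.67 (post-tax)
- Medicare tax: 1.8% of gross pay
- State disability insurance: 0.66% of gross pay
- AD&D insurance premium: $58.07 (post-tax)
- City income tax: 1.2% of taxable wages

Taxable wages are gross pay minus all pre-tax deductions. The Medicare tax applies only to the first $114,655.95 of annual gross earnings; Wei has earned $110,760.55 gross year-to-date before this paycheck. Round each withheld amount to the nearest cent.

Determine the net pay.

Commuter benefit: $184.33
Taxable wages = $5,239.46 − $184.33 = $5,055.13
Federal income tax: $5,055.13 × 0.1089 = $550.50
State income tax: $5,055.13 × 0.055 = $278.03
City income tax: $5,055.13 × 0.012 = $60.66
Medicare tax: only $114,655.95 − $110,760.55 = $3,895.40 of this check is subject → $3,895.40 × 0.018 = $70.12
Social Security (OASDI): $5,239.46 × 0.062 = $324.85
State disability insurance: $5,239.46 × 0.0066 = $34.58
Vision plan: $148.67
AD&D insurance premium: $58.07
Total deductions = $184.33 + $550.50 + $278.03 + $60.66 + $70.12 + $324.85 + $34.58 + $148.67 + $58.07 = $1,709.81
Net pay = $5,239.46 − $1,709.81 = $3,529.65

$3,529.65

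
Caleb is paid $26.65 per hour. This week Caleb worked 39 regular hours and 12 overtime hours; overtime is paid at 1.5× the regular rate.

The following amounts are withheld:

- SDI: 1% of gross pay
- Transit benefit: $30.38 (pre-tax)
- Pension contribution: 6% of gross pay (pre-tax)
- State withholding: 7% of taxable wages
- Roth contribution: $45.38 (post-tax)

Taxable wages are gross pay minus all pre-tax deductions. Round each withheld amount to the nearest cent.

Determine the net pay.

$1239.13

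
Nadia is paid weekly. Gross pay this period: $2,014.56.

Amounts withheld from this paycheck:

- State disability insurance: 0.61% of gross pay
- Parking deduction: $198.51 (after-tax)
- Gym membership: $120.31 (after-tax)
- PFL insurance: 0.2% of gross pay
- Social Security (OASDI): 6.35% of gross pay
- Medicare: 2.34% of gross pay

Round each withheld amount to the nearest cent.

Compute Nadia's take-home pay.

$1,504.36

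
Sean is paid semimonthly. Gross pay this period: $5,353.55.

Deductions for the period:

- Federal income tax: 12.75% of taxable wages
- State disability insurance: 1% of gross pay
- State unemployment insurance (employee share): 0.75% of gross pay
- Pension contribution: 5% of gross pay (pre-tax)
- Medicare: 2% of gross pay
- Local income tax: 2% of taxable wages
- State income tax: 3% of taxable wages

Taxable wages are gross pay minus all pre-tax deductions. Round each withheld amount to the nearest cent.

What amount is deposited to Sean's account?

Pension contribution: $5,353.55 × 0.05 = $267.68
Taxable wages = $5,353.55 − $267.68 = $5,085.87
Federal income tax: $5,085.87 × 0.1275 = $648.45
State income tax: $5,085.87 × 0.03 = $152.58
Local income tax: $5,085.87 × 0.02 = $101.72
State unemployment insurance (employee share): $5,353.55 × 0.0075 = $40.15
Medicare: $5,353.55 × 0.02 = $107.07
State disability insurance: $5,353.55 × 0.01 = $53.54
Total deductions = $267.68 + $648.45 + $152.58 + $101.72 + $40.15 + $107.07 + $53.54 = $1,371.19
Net pay = $5,353.55 − $1,371.19 = $3,982.36

$3,982.36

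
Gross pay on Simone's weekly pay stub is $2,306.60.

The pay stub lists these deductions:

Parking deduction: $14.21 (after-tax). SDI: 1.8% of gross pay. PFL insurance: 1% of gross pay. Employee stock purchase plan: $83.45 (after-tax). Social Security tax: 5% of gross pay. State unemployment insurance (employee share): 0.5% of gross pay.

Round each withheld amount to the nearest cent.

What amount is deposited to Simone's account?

$2,017.49

State unemployment insurance (employee share): $2,306.60 × 0.005 = $11.53
Social Security tax: $2,306.60 × 0.05 = $115.33
PFL insurance: $2,306.60 × 0.01 = $23.07
SDI: $2,306.60 × 0.018 = $41.52
Employee stock purchase plan: $83.45
Parking deduction: $14.21
Total deductions = $11.53 + $115.33 + $23.07 + $41.52 + $83.45 + $14.21 = $289.11
Net pay = $2,306.60 − $289.11 = $2,017.49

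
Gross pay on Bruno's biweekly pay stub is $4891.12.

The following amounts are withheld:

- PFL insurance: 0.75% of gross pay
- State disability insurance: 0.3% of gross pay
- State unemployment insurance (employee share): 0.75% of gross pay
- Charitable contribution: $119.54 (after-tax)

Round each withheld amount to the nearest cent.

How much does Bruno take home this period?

PFL insurance: $4891.12 × 0.0075 = $36.68
State unemployment insurance (employee share): $4891.12 × 0.0075 = $36.68
State disability insurance: $4891.12 × 0.003 = $14.67
Charitable contribution: $119.54
Total deductions = $36.68 + $36.68 + $14.67 + $119.54 = $207.57
Net pay = $4891.12 − $207.57 = $4683.55

$4683.55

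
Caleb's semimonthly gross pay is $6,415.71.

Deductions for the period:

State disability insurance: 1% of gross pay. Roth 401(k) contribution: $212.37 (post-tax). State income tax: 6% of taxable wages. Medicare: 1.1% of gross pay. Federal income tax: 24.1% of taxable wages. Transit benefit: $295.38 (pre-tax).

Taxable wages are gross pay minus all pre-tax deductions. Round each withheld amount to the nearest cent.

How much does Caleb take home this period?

$3,931.01

Transit benefit: $295.38
Taxable wages = $6,415.71 − $295.38 = $6,120.33
State income tax: $6,120.33 × 0.06 = $367.22
Federal income tax: $6,120.33 × 0.241 = $1,475.00
Medicare: $6,415.71 × 0.011 = $70.57
State disability insurance: $6,415.71 × 0.01 = $64.16
Roth 401(k) contribution: $212.37
Total deductions = $295.38 + $367.22 + $1,475.00 + $70.57 + $64.16 + $212.37 = $2,484.70
Net pay = $6,415.71 − $2,484.70 = $3,931.01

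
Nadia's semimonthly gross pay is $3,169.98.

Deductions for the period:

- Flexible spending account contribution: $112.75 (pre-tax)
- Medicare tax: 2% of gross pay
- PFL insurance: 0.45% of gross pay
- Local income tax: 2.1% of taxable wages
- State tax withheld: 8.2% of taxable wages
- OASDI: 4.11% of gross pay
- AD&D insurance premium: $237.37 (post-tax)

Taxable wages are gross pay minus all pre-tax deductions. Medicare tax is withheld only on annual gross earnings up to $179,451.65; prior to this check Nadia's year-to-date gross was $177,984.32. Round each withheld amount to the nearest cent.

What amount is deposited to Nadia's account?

Flexible spending account contribution: $112.75
Taxable wages = $3,169.98 − $112.75 = $3,057.23
Local income tax: $3,057.23 × 0.021 = $64.20
State tax withheld: $3,057.23 × 0.082 = $250.69
Medicare tax: only $179,451.65 − $177,984.32 = $1,467.33 of this check is subject → $1,467.33 × 0.02 = $29.35
OASDI: $3,169.98 × 0.0411 = $130.29
PFL insurance: $3,169.98 × 0.0045 = $14.26
AD&D insurance premium: $237.37
Total deductions = $112.75 + $64.20 + $250.69 + $29.35 + $130.29 + $14.26 + $237.37 = $838.91
Net pay = $3,169.98 − $838.91 = $2,331.07

$2,331.07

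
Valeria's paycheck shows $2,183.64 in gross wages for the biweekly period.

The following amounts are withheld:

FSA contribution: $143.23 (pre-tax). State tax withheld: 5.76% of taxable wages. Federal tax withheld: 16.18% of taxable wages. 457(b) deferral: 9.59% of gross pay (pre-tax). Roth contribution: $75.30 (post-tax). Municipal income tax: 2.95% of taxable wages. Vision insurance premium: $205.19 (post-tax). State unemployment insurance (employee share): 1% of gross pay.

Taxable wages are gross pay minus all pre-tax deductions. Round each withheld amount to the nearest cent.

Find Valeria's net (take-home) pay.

$1,072.93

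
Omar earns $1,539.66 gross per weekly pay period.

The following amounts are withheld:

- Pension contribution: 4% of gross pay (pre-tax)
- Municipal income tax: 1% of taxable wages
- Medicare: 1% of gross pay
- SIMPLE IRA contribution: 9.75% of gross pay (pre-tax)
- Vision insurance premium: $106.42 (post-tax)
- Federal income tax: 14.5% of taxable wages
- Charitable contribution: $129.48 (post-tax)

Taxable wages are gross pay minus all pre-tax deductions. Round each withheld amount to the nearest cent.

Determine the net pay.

$870.82

SIMPLE IRA contribution: $1,539.66 × 0.0975 = $150.12
Pension contribution: $1,539.66 × 0.04 = $61.59
Pre-tax total = $150.12 + $61.59 = $211.71
Taxable wages = $1,539.66 − $211.71 = $1,327.95
Municipal income tax: $1,327.95 × 0.01 = $13.28
Federal income tax: $1,327.95 × 0.145 = $192.55
Medicare: $1,539.66 × 0.01 = $15.40
Vision insurance premium: $106.42
Charitable contribution: $129.48
Total deductions = $150.12 + $61.59 + $13.28 + $192.55 + $15.40 + $106.42 + $129.48 = $668.84
Net pay = $1,539.66 − $668.84 = $870.82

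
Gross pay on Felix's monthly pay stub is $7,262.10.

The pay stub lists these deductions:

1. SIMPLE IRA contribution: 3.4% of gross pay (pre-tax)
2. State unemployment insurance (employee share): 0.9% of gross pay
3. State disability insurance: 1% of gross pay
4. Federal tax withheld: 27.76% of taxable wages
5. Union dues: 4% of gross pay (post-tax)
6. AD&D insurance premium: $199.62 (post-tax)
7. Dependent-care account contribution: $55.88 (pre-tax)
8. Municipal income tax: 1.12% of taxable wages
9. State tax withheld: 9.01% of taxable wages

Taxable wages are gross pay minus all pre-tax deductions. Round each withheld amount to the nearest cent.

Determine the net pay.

$3,694.36

SIMPLE IRA contribution: $7,262.10 × 0.034 = $246.91
Dependent-care account contribution: $55.88
Pre-tax total = $246.91 + $55.88 = $302.79
Taxable wages = $7,262.10 − $302.79 = $6,959.31
State tax withheld: $6,959.31 × 0.0901 = $627.03
Municipal income tax: $6,959.31 × 0.0112 = $77.94
Federal tax withheld: $6,959.31 × 0.2776 = $1,931.90
State disability insurance: $7,262.10 × 0.01 = $72.62
State unemployment insurance (employee share): $7,262.10 × 0.009 = $65.36
AD&D insurance premium: $199.62
Union dues: $7,262.10 × 0.04 = $290.48
Total deductions = $246.91 + $55.88 + $627.03 + $77.94 + $1,931.90 + $72.62 + $65.36 + $199.62 + $290.48 = $3,567.74
Net pay = $7,262.10 − $3,567.74 = $3,694.36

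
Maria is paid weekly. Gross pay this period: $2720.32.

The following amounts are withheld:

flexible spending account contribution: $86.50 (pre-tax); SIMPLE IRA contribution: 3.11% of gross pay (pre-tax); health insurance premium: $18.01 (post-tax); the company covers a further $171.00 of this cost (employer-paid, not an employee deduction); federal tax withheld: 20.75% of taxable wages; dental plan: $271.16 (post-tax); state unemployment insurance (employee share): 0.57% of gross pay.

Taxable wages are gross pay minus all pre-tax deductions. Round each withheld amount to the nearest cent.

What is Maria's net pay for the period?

Flexible spending account contribution: $86.50
SIMPLE IRA contribution: $2720.32 × 0.0311 = $84.60
Pre-tax total = $86.50 + $84.60 = $171.10
Taxable wages = $2720.32 − $171.10 = $2549.22
Federal tax withheld: $2549.22 × 0.2075 = $528.96
State unemployment insurance (employee share): $2720.32 × 0.0057 = $15.51
Dental plan: $271.16
Health insurance premium: $18.01
(Employer's $171.00 toward health insurance premium is not withheld from the employee.)
Total deductions = $86.50 + $84.60 + $528.96 + $15.51 + $271.16 + $18.01 = $1004.74
Net pay = $2720.32 − $1004.74 = $1715.58

$1715.58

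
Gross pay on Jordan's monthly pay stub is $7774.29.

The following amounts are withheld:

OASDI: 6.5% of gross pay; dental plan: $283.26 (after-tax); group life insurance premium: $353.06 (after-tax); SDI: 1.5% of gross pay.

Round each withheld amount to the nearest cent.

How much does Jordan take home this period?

$6516.03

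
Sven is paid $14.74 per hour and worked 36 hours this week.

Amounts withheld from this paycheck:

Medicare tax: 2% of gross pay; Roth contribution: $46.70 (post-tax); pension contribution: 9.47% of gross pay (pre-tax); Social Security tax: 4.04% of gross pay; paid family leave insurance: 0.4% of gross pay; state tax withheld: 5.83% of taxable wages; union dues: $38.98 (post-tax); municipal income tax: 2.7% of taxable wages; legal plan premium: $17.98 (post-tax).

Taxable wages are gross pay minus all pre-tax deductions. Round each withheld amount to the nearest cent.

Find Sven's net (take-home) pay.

Gross pay: 36 × $14.74 = $530.64
Pension contribution: $530.64 × 0.0947 = $50.25
Taxable wages = $530.64 − $50.25 = $480.39
Municipal income tax: $480.39 × 0.027 = $12.97
State tax withheld: $480.39 × 0.0583 = $28.01
Paid family leave insurance: $530.64 × 0.004 = $2.12
Social Security tax: $530.64 × 0.0404 = $21.44
Medicare tax: $530.64 × 0.02 = $10.61
Roth contribution: $46.70
Legal plan premium: $17.98
Union dues: $38.98
Total deductions = $50.25 + $12.97 + $28.01 + $2.12 + $21.44 + $10.61 + $46.70 + $17.98 + $38.98 = $229.06
Net pay = $530.64 − $229.06 = $301.58

$301.58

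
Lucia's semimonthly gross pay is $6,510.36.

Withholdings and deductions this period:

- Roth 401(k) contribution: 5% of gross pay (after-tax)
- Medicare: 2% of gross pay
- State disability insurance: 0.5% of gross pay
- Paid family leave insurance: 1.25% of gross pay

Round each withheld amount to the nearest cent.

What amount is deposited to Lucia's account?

Medicare: $6,510.36 × 0.02 = $130.21
State disability insurance: $6,510.36 × 0.005 = $32.55
Paid family leave insurance: $6,510.36 × 0.0125 = $81.38
Roth 401(k) contribution: $6,510.36 × 0.05 = $325.52
Total deductions = $130.21 + $32.55 + $81.38 + $325.52 = $569.66
Net pay = $6,510.36 − $569.66 = $5,940.70

$5,940.70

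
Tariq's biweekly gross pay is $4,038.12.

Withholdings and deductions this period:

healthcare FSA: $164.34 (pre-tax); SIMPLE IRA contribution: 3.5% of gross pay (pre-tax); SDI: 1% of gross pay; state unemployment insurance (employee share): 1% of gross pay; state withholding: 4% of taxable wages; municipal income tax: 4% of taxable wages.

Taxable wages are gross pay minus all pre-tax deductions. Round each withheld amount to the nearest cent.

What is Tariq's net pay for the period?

SIMPLE IRA contribution: $4,038.12 × 0.035 = $141.33
Healthcare FSA: $164.34
Pre-tax total = $141.33 + $164.34 = $305.67
Taxable wages = $4,038.12 − $305.67 = $3,732.45
State withholding: $3,732.45 × 0.04 = $149.30
Municipal income tax: $3,732.45 × 0.04 = $149.30
State unemployment insurance (employee share): $4,038.12 × 0.01 = $40.38
SDI: $4,038.12 × 0.01 = $40.38
Total deductions = $141.33 + $164.34 + $149.30 + $149.30 + $40.38 + $40.38 = $685.03
Net pay = $4,038.12 − $685.03 = $3,353.09

$3,353.09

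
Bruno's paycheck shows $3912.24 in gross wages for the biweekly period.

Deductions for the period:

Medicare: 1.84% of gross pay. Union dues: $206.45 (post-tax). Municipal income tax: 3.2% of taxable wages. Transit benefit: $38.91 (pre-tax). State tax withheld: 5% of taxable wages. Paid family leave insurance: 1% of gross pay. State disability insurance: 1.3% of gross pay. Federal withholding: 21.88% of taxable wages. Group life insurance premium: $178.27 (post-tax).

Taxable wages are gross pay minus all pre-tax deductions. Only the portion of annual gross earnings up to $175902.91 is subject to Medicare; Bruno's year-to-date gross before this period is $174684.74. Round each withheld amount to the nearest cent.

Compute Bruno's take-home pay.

$2211.12

Transit benefit: $38.91
Taxable wages = $3912.24 − $38.91 = $3873.33
State tax withheld: $3873.33 × 0.05 = $193.67
Municipal income tax: $3873.33 × 0.032 = $123.95
Federal withholding: $3873.33 × 0.2188 = $847.48
State disability insurance: $3912.24 × 0.013 = $50.86
Medicare: only $175902.91 − $174684.74 = $1218.17 of this check is subject → $1218.17 × 0.0184 = $22.41
Paid family leave insurance: $3912.24 × 0.01 = $39.12
Union dues: $206.45
Group life insurance premium: $178.27
Total deductions = $38.91 + $193.67 + $123.95 + $847.48 + $50.86 + $22.41 + $39.12 + $206.45 + $178.27 = $1701.12
Net pay = $3912.24 − $1701.12 = $2211.12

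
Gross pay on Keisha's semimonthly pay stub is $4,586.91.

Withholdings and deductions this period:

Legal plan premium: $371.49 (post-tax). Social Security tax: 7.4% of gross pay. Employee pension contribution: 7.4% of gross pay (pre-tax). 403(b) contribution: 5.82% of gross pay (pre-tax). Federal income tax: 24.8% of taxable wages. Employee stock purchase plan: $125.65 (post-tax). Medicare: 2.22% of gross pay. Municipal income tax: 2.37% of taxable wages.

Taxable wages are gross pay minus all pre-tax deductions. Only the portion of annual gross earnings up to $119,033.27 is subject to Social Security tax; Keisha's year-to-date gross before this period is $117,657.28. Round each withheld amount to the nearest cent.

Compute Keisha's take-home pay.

$2,198.22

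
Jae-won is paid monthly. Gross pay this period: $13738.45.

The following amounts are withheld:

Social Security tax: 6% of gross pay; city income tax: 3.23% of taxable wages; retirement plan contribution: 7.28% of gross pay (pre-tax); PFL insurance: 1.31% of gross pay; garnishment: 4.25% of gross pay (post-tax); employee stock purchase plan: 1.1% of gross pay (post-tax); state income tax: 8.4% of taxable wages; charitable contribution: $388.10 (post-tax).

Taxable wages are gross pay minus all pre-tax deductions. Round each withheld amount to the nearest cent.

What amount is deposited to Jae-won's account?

$9129.44

Retirement plan contribution: $13738.45 × 0.0728 = $1000.16
Taxable wages = $13738.45 − $1000.16 = $12738.29
State income tax: $12738.29 × 0.084 = $1070.02
City income tax: $12738.29 × 0.0323 = $411.45
PFL insurance: $13738.45 × 0.0131 = $179.97
Social Security tax: $13738.45 × 0.06 = $824.31
Garnishment: $13738.45 × 0.0425 = $583.88
Employee stock purchase plan: $13738.45 × 0.011 = $151.12
Charitable contribution: $388.10
Total deductions = $1000.16 + $1070.02 + $411.45 + $179.97 + $824.31 + $583.88 + $151.12 + $388.10 = $4609.01
Net pay = $13738.45 − $4609.01 = $9129.44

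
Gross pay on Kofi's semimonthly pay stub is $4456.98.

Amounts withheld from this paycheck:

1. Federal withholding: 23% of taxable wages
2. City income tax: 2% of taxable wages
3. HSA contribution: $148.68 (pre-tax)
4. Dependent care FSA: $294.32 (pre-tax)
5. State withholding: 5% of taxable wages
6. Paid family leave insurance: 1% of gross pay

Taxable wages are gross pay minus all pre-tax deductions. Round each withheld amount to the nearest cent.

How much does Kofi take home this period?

Dependent care FSA: $294.32
HSA contribution: $148.68
Pre-tax total = $294.32 + $148.68 = $443.00
Taxable wages = $4456.98 − $443.00 = $4013.98
City income tax: $4013.98 × 0.02 = $80.28
Federal withholding: $4013.98 × 0.23 = $923.22
State withholding: $4013.98 × 0.05 = $200.70
Paid family leave insurance: $4456.98 × 0.01 = $44.57
Total deductions = $294.32 + $148.68 + $80.28 + $923.22 + $200.70 + $44.57 = $1691.77
Net pay = $4456.98 − $1691.77 = $2765.21

$2765.21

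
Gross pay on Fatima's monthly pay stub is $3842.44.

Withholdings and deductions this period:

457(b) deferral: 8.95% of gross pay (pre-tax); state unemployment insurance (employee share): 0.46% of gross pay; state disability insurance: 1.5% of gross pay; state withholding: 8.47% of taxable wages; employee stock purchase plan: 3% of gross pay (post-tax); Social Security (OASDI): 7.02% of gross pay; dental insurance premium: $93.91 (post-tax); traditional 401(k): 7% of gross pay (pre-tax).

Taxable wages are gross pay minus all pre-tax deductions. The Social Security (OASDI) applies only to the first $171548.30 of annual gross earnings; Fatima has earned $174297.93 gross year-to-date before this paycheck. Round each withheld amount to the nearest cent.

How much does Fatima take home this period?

$2671.53

Traditional 401(k): $3842.44 × 0.07 = $268.97
457(b) deferral: $3842.44 × 0.0895 = $343.90
Pre-tax total = $268.97 + $343.90 = $612.87
Taxable wages = $3842.44 − $612.87 = $3229.57
State withholding: $3229.57 × 0.0847 = $273.54
State unemployment insurance (employee share): $3842.44 × 0.0046 = $17.68
State disability insurance: $3842.44 × 0.015 = $57.64
Social Security (OASDI): annual cap $171548.30 already reached (YTD $174297.93), so $0.00
Employee stock purchase plan: $3842.44 × 0.03 = $115.27
Dental insurance premium: $93.91
Total deductions = $268.97 + $343.90 + $273.54 + $17.68 + $57.64 + $0.00 + $115.27 + $93.91 = $1170.91
Net pay = $3842.44 − $1170.91 = $2671.53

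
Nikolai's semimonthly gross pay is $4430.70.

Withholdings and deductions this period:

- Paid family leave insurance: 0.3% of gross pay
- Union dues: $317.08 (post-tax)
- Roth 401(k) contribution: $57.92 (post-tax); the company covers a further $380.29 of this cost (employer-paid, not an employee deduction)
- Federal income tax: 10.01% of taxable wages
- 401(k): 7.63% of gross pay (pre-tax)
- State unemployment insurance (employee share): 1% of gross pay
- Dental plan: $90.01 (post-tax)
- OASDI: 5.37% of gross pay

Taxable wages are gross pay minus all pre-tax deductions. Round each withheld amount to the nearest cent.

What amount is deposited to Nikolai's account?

$2922.43

401(k): $4430.70 × 0.0763 = $338.06
Taxable wages = $4430.70 − $338.06 = $4092.64
Federal income tax: $4092.64 × 0.1001 = $409.67
State unemployment insurance (employee share): $4430.70 × 0.01 = $44.31
Paid family leave insurance: $4430.70 × 0.003 = $13.29
OASDI: $4430.70 × 0.0537 = $237.93
Dental plan: $90.01
Union dues: $317.08
Roth 401(k) contribution: $57.92
(Employer's $380.29 toward Roth 401(k) contribution is not withheld from the employee.)
Total deductions = $338.06 + $409.67 + $44.31 + $13.29 + $237.93 + $90.01 + $317.08 + $57.92 = $1508.27
Net pay = $4430.70 − $1508.27 = $2922.43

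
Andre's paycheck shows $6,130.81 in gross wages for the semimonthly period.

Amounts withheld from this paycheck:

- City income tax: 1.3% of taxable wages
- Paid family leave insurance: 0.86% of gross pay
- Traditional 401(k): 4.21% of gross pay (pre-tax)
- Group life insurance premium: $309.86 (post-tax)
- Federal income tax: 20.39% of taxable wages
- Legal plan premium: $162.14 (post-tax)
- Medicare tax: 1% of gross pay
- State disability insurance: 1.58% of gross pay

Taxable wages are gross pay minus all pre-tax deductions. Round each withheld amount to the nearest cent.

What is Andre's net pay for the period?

$3,916.01

Traditional 401(k): $6,130.81 × 0.0421 = $258.11
Taxable wages = $6,130.81 − $258.11 = $5,872.70
Federal income tax: $5,872.70 × 0.2039 = $1,197.44
City income tax: $5,872.70 × 0.013 = $76.35
Paid family leave insurance: $6,130.81 × 0.0086 = $52.72
State disability insurance: $6,130.81 × 0.0158 = $96.87
Medicare tax: $6,130.81 × 0.01 = $61.31
Group life insurance premium: $309.86
Legal plan premium: $162.14
Total deductions = $258.11 + $1,197.44 + $76.35 + $52.72 + $96.87 + $61.31 + $309.86 + $162.14 = $2,214.80
Net pay = $6,130.81 − $2,214.80 = $3,916.01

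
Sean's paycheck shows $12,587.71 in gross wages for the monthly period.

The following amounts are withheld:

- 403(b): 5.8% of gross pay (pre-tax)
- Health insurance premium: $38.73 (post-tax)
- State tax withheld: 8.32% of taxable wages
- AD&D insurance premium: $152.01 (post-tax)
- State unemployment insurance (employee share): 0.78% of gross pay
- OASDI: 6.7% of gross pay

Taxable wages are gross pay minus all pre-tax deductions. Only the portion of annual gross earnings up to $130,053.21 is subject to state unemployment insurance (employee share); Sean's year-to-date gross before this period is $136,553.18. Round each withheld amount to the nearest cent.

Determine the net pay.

403(b): $12,587.71 × 0.058 = $730.09
Taxable wages = $12,587.71 − $730.09 = $11,857.62
State tax withheld: $11,857.62 × 0.0832 = $986.55
OASDI: $12,587.71 × 0.067 = $843.38
State unemployment insurance (employee share): annual cap $130,053.21 already reached (YTD $136,553.18), so $0.00
AD&D insurance premium: $152.01
Health insurance premium: $38.73
Total deductions = $730.09 + $986.55 + $843.38 + $0.00 + $152.01 + $38.73 = $2,750.76
Net pay = $12,587.71 − $2,750.76 = $9,836.95

$9,836.95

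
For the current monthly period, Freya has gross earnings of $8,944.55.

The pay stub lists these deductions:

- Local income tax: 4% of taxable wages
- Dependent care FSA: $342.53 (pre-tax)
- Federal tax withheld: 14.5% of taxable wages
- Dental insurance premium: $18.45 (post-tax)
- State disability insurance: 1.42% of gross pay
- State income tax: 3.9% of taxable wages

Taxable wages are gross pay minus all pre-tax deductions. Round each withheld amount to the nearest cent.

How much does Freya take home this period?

$6,529.71

Dependent care FSA: $342.53
Taxable wages = $8,944.55 − $342.53 = $8,602.02
Federal tax withheld: $8,602.02 × 0.145 = $1,247.29
State income tax: $8,602.02 × 0.039 = $335.48
Local income tax: $8,602.02 × 0.04 = $344.08
State disability insurance: $8,944.55 × 0.0142 = $127.01
Dental insurance premium: $18.45
Total deductions = $342.53 + $1,247.29 + $335.48 + $344.08 + $127.01 + $18.45 = $2,414.84
Net pay = $8,944.55 − $2,414.84 = $6,529.71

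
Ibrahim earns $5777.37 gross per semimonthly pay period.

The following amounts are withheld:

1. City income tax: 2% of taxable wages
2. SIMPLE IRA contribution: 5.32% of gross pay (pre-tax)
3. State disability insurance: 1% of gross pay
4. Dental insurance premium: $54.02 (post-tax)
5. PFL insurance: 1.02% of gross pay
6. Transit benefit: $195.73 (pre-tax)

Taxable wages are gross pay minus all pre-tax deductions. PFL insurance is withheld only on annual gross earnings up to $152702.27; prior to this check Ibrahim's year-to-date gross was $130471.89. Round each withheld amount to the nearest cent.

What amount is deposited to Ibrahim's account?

$4998.07

SIMPLE IRA contribution: $5777.37 × 0.0532 = $307.36
Transit benefit: $195.73
Pre-tax total = $307.36 + $195.73 = $503.09
Taxable wages = $5777.37 − $503.09 = $5274.28
City income tax: $5274.28 × 0.02 = $105.49
PFL insurance: cap not yet reached, full $5777.37 is subject → $5777.37 × 0.0102 = $58.93
State disability insurance: $5777.37 × 0.01 = $57.77
Dental insurance premium: $54.02
Total deductions = $307.36 + $195.73 + $105.49 + $58.93 + $57.77 + $54.02 = $779.30
Net pay = $5777.37 − $779.30 = $4998.07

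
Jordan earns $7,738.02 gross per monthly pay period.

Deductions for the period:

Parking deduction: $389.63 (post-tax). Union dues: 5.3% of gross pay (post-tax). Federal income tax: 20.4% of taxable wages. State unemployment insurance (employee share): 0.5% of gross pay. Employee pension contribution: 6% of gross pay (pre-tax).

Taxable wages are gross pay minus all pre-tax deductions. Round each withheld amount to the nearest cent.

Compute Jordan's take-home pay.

$4,951.46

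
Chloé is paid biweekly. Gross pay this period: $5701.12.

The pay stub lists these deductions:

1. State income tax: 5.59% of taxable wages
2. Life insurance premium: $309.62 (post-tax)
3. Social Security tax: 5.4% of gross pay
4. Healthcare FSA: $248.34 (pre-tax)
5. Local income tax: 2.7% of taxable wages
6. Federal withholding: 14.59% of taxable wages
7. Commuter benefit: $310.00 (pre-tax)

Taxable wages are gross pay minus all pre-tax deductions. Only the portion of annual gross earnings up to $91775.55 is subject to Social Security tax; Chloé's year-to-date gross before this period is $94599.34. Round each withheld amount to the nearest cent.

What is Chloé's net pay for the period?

Commuter benefit: $310.00
Healthcare FSA: $248.34
Pre-tax total = $310.00 + $248.34 = $558.34
Taxable wages = $5701.12 − $558.34 = $5142.78
State income tax: $5142.78 × 0.0559 = $287.48
Federal withholding: $5142.78 × 0.1459 = $750.33
Local income tax: $5142.78 × 0.027 = $138.86
Social Security tax: annual cap $91775.55 already reached (YTD $94599.34), so $0.00
Life insurance premium: $309.62
Total deductions = $310.00 + $248.34 + $287.48 + $750.33 + $138.86 + $0.00 + $309.62 = $2044.63
Net pay = $5701.12 − $2044.63 = $3656.49

$3656.49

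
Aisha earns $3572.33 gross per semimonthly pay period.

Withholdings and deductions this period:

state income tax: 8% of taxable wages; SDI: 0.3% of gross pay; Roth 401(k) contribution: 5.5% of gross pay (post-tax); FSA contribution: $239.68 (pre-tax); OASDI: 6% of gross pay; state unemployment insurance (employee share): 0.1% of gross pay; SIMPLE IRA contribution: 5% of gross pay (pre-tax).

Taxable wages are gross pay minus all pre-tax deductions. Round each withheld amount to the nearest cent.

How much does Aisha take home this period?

FSA contribution: $239.68
SIMPLE IRA contribution: $3572.33 × 0.05 = $178.62
Pre-tax total = $239.68 + $178.62 = $418.30
Taxable wages = $3572.33 − $418.30 = $3154.03
State income tax: $3154.03 × 0.08 = $252.32
State unemployment insurance (employee share): $3572.33 × 0.001 = $3.57
SDI: $3572.33 × 0.003 = $10.72
OASDI: $3572.33 × 0.06 = $214.34
Roth 401(k) contribution: $3572.33 × 0.055 = $196.48
Total deductions = $239.68 + $178.62 + $252.32 + $3.57 + $10.72 + $214.34 + $196.48 = $1095.73
Net pay = $3572.33 − $1095.73 = $2476.60

$2476.60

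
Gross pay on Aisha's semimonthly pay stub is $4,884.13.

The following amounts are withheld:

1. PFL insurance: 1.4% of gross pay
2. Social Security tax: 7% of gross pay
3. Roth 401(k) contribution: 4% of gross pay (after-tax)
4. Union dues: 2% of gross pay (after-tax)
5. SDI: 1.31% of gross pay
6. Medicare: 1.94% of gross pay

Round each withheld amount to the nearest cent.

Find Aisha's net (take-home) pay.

$4,022.08

Social Security tax: $4,884.13 × 0.07 = $341.89
PFL insurance: $4,884.13 × 0.014 = $68.38
SDI: $4,884.13 × 0.0131 = $63.98
Medicare: $4,884.13 × 0.0194 = $94.75
Roth 401(k) contribution: $4,884.13 × 0.04 = $195.37
Union dues: $4,884.13 × 0.02 = $97.68
Total deductions = $341.89 + $68.38 + $63.98 + $94.75 + $195.37 + $97.68 = $862.05
Net pay = $4,884.13 − $862.05 = $4,022.08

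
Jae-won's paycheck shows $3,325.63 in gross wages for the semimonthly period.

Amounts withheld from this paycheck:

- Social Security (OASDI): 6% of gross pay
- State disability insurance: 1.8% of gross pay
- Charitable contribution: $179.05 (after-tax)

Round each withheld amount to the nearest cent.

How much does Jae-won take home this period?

Social Security (OASDI): $3,325.63 × 0.06 = $199.54
State disability insurance: $3,325.63 × 0.018 = $59.86
Charitable contribution: $179.05
Total deductions = $199.54 + $59.86 + $179.05 = $438.45
Net pay = $3,325.63 − $438.45 = $2,887.18

$2,887.18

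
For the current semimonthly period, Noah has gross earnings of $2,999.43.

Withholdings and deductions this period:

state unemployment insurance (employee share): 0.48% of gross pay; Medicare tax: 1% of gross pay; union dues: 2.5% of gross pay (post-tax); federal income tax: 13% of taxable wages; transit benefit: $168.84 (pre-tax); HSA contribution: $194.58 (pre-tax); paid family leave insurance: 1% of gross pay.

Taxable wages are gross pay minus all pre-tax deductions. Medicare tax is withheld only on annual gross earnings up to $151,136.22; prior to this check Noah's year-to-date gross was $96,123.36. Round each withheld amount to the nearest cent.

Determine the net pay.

$2,143.96

HSA contribution: $194.58
Transit benefit: $168.84
Pre-tax total = $194.58 + $168.84 = $363.42
Taxable wages = $2,999.43 − $363.42 = $2,636.01
Federal income tax: $2,636.01 × 0.13 = $342.68
State unemployment insurance (employee share): $2,999.43 × 0.0048 = $14.40
Medicare tax: cap not yet reached, full $2,999.43 is subject → $2,999.43 × 0.01 = $29.99
Paid family leave insurance: $2,999.43 × 0.01 = $29.99
Union dues: $2,999.43 × 0.025 = $74.99
Total deductions = $194.58 + $168.84 + $342.68 + $14.40 + $29.99 + $29.99 + $74.99 = $855.47
Net pay = $2,999.43 − $855.47 = $2,143.96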